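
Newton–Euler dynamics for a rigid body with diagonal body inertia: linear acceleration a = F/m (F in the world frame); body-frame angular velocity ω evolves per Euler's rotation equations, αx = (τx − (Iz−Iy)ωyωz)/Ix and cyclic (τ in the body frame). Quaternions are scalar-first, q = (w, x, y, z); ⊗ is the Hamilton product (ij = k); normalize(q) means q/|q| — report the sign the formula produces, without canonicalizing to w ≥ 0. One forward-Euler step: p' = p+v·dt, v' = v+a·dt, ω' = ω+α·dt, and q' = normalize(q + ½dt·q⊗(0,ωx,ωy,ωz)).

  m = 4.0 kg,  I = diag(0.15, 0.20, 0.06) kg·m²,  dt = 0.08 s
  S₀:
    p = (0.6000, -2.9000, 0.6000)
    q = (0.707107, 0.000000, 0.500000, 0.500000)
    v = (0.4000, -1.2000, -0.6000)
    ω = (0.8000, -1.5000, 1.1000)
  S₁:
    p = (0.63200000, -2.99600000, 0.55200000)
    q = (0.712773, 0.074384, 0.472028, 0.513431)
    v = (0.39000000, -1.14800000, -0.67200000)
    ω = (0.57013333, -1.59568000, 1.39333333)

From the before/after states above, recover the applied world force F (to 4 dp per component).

F = (-0.5000, 2.6000, -3.6000)

v₁ − v₀ = (-0.01000000, 0.05200000, -0.07200000)
m·(v₁−v₀)/dt = (-0.5000, 2.6000, -3.6000)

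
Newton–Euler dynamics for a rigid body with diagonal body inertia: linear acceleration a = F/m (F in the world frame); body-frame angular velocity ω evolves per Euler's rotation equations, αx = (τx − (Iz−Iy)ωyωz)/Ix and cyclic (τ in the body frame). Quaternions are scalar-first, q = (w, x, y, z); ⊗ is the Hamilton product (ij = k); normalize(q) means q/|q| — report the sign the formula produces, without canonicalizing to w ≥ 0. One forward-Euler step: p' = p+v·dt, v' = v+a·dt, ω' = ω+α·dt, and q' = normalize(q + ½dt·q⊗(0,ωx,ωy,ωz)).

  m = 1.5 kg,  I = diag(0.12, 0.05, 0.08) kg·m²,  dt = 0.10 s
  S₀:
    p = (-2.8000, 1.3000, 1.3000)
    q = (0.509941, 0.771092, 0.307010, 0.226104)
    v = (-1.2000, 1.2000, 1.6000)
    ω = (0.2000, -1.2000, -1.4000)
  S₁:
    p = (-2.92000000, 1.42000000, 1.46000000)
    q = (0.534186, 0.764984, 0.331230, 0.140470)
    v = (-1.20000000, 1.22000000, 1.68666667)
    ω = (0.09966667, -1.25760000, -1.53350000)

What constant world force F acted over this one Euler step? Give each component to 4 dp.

Δv = v₁−v₀ = (0.00000000, 0.02000000, 0.08666667)
m·(v₁−v₀)/dt = (0.0000, 0.3000, 1.3000)

F = (0.0000, 0.3000, 1.3000)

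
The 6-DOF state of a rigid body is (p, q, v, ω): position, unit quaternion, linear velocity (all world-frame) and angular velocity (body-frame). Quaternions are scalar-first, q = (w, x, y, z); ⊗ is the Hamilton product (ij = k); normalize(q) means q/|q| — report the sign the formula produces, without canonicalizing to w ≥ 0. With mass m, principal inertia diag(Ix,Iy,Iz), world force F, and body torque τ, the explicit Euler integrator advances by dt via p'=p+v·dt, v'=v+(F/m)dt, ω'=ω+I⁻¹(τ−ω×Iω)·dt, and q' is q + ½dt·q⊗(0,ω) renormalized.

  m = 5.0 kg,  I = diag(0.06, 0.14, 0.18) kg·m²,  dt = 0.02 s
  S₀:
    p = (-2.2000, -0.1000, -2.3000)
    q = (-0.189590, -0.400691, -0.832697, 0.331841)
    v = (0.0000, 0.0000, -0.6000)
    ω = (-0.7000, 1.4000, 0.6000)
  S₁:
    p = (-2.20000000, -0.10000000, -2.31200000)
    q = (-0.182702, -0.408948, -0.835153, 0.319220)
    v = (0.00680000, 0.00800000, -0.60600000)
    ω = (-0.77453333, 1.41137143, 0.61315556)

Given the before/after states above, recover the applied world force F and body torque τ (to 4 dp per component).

ω₁ − ω₀ = (-0.07453333, 0.01137143, 0.01315556)
I·α + gyro = (-0.1900, 0.1300, 0.0400)
velocity change Δv = (0.00680000, 0.00800000, -0.00600000)
F = m·Δv/dt = (1.7000, 2.0000, -1.5000)

F = (1.7000, 2.0000, -1.5000)
τ = (-0.1900, 0.1300, 0.0400)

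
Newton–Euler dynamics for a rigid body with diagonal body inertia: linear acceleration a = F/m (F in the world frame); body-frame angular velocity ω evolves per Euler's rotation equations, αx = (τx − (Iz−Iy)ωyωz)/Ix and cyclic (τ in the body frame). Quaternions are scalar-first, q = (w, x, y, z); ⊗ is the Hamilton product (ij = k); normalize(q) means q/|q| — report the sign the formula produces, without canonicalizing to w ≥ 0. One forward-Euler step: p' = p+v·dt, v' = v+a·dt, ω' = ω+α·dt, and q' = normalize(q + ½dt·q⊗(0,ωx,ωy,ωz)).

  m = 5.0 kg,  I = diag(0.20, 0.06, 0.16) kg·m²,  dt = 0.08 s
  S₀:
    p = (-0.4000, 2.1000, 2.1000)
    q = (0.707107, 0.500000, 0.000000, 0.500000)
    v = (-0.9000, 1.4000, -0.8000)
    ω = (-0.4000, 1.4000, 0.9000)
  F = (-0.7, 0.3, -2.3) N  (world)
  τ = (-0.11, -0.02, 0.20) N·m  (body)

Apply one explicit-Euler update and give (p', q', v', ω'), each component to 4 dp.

p + v·dt = (-0.4720, 2.2120, 2.0360)
new velocity v' = (-0.9112, 1.4048, -0.8368)
ω×(Iω) gyroscopic = (0.1260, -0.0144, 0.0784)
angular accel α = (-1.1800, -0.0933, 0.7600)
new body rate ω' = (-0.4944, 1.3925, 0.9608)
2q̇ = q⊗(0,ω) = (-0.2500000, -0.9828428, 0.3399498, 1.3363963)
q' = normalize(q + ½dt·q⊗(0,ω)) = (0.6955, 0.4596, 0.0136, 0.5522)

p' = (-0.4720, 2.2120, 2.0360)
q' = (0.6955, 0.4596, 0.0136, 0.5522)
v' = (-0.9112, 1.4048, -0.8368)
ω' = (-0.4944, 1.3925, 0.9608)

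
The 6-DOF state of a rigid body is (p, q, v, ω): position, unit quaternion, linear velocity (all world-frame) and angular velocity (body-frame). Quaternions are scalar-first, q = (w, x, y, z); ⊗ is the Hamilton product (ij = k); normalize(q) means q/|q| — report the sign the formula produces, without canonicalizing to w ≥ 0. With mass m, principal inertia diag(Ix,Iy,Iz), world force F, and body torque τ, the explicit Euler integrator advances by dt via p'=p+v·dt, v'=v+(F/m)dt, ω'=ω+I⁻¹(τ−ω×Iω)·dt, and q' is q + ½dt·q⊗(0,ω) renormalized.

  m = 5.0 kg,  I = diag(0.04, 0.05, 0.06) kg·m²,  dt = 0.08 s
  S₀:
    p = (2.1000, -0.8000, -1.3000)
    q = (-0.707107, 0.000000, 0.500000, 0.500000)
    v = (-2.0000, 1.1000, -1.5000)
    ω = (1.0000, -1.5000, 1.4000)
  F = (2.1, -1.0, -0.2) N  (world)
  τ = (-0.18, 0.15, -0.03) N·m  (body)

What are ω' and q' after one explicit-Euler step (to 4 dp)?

precession coupling ω×(Iω) = (-0.0210, -0.0280, -0.0150)
(τ − ω×Iω)/I = (-3.9750, 3.5600, -0.2500)
new body rate ω' = (0.6820, -1.2152, 1.3800)
2q̇ = q⊗(0,ω) = (0.0500000, 0.7428930, 1.5606605, -1.4899498)
q + ½dt·q⊗(0,ω), renormalized = (-0.7022, 0.0296, 0.5601, 0.4386)

ω' = (0.6820, -1.2152, 1.3800)
q' = (-0.7022, 0.0296, 0.5601, 0.4386)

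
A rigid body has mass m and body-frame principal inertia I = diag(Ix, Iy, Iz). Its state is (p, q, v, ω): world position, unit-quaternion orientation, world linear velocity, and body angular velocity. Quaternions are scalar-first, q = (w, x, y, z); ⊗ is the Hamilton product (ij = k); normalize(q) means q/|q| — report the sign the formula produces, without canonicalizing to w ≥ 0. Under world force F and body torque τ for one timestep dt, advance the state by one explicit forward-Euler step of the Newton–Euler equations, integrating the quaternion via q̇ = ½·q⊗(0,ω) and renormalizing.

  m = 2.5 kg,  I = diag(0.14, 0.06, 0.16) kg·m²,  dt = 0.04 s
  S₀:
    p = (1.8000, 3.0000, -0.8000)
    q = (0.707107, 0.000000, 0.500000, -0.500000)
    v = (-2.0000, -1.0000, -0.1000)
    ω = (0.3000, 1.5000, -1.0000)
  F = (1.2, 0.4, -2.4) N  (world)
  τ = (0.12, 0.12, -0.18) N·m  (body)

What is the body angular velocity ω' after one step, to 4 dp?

ω' = (0.3771, 1.5760, -1.0360)

gyro term ω×Iω = (-0.1500, 0.0060, -0.0360)
α = I⁻¹(τ − ω×Iω) = (1.9286, 1.9000, -0.9000)
ω + α·dt = (0.3771, 1.5760, -1.0360)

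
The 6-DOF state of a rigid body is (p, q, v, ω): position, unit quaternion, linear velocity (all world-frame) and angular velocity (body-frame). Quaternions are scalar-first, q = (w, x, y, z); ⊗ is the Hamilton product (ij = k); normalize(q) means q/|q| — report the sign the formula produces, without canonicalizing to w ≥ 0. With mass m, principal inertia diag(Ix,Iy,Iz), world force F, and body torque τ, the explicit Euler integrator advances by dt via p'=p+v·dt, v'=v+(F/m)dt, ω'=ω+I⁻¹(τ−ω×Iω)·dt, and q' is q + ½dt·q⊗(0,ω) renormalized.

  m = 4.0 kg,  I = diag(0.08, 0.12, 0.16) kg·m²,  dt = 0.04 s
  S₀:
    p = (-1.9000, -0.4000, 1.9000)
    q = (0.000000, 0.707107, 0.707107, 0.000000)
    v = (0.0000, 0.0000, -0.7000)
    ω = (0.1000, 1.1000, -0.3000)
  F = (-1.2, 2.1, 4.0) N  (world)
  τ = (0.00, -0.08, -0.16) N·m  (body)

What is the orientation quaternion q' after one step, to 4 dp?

2q̇ = q⊗(0,ω) = (-0.8485284, -0.2121321, 0.2121321, 0.7071070)
q + ½dt·q⊗(0,ω), renormalized = (-0.0170, 0.7027, 0.7112, 0.0141)

q' = (-0.0170, 0.7027, 0.7112, 0.0141)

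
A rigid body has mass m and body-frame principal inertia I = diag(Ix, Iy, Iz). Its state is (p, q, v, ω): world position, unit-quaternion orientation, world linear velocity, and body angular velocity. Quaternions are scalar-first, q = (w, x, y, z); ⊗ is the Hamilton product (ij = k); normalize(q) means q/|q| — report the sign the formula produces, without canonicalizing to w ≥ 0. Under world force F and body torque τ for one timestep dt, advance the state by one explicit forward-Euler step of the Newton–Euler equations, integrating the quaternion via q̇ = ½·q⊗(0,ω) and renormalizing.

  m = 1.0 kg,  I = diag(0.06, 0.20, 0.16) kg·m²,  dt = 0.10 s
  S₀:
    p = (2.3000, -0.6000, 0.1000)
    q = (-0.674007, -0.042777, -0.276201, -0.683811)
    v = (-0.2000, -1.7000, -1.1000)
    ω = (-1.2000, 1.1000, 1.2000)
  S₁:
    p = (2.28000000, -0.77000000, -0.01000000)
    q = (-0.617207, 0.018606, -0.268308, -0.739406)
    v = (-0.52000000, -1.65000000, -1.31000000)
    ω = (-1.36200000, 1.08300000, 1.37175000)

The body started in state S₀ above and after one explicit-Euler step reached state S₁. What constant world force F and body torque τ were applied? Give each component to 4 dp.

velocity change Δv = (-0.32000000, 0.05000000, -0.21000000)
F = m·Δv/dt = (-3.2000, 0.5000, -2.1000)
ω₁ − ω₀ = (-0.16200000, -0.01700000, 0.17175000)
ω₀×(Iω₀) = (-0.0528, 0.1440, -0.1848)
τ = I·(Δω/dt) + ω₀×(Iω₀) = (-0.1500, 0.1100, 0.0900)

F = (-3.2000, 0.5000, -2.1000)
τ = (-0.1500, 0.1100, 0.0900)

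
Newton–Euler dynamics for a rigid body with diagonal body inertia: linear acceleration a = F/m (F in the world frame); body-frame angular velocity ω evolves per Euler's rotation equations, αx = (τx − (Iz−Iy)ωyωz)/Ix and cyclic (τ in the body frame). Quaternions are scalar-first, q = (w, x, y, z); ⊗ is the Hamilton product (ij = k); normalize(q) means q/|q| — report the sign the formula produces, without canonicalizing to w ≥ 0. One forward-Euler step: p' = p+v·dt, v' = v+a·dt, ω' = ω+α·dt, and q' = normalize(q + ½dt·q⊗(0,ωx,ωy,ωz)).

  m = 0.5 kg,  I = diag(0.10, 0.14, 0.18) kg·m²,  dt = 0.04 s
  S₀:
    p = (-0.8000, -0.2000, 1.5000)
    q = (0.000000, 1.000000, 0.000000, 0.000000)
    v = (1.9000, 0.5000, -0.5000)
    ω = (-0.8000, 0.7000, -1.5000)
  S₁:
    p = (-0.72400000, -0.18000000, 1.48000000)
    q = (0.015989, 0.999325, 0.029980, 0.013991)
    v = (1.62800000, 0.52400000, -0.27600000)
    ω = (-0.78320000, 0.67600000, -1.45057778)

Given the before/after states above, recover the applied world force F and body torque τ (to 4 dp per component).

F = (-3.4000, 0.3000, 2.8000)
τ = (0.0000, -0.1800, 0.2000)

Δω = ω₁−ω₀ = (0.01680000, -0.02400000, 0.04942222)
τ = I·(Δω/dt) + ω₀×(Iω₀) = (0.0000, -0.1800, 0.2000)
Δv = v₁−v₀ = (-0.27200000, 0.02400000, 0.22400000)
applied force F = (-3.4000, 0.3000, 2.8000)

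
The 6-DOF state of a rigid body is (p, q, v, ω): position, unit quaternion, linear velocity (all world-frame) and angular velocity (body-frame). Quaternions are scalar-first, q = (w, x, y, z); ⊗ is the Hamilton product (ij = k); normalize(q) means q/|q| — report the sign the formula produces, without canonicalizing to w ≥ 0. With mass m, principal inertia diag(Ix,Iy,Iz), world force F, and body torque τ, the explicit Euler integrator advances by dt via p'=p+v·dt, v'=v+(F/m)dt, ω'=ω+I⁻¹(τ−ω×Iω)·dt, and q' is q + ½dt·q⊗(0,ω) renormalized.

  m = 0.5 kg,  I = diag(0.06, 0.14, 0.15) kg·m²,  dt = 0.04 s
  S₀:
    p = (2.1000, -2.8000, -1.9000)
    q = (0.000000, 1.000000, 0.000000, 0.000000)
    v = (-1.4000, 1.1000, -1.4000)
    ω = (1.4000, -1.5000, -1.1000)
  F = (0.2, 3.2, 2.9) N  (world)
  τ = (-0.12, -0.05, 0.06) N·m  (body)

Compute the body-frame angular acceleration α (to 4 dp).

α = (-2.2750, -1.3471, 1.5200)

ω×(Iω) gyroscopic = (0.0165, 0.1386, -0.1680)
angular accel α = (-2.2750, -1.3471, 1.5200)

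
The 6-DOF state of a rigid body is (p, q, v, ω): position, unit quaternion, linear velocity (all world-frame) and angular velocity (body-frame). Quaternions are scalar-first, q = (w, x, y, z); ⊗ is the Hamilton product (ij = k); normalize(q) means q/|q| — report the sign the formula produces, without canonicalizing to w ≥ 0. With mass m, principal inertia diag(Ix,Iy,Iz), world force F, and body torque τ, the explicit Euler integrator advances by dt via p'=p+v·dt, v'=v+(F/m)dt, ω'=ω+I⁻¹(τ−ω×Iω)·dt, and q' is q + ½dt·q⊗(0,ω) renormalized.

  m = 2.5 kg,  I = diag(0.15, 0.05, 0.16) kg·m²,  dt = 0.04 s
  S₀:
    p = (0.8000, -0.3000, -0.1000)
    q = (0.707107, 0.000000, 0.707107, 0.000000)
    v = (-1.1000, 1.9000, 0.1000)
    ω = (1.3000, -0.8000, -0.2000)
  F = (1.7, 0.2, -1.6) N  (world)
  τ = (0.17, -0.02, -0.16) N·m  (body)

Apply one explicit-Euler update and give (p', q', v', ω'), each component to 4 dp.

p' = (0.7560, -0.2240, -0.0960)
q' = (0.7181, 0.0155, 0.6955, -0.0212)
v' = (-1.0728, 1.9032, 0.0744)
ω' = (1.3406, -0.8181, -0.2660)

α = I⁻¹(τ − ω×Iω) = (1.0160, -0.4520, -1.6500)
ω + α·dt = (1.3406, -0.8181, -0.2660)
2q̇ = q⊗(0,ω) = (0.5656856, 0.7778177, -0.5656856, -1.0606605)
updated quaternion q' = (0.7181, 0.0155, 0.6955, -0.0212)
new position p' = (0.7560, -0.2240, -0.0960)
new velocity v' = (-1.0728, 1.9032, 0.0744)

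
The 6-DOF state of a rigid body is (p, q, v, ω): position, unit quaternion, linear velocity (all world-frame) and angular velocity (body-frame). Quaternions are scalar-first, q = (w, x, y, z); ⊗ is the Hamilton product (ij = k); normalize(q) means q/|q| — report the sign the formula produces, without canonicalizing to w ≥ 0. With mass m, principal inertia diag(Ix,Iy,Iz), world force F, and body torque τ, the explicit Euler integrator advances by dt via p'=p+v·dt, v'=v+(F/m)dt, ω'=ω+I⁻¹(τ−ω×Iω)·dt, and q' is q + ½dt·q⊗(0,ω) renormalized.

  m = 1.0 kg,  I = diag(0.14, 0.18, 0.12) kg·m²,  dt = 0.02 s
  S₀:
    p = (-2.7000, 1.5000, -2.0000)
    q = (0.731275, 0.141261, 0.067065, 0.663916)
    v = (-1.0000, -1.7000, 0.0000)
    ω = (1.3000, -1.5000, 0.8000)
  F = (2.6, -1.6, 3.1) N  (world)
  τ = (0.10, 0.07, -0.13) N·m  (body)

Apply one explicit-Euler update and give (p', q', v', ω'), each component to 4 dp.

angular accel α = (0.2000, 0.2733, -0.4333)
ω' = ω + α·dt = (1.3040, -1.4945, 0.7913)
q⊗(0,ω) = (-0.6141746, 2.0001835, -0.3468305, 0.2859440)
q + ½dt·q⊗(0,ω), renormalized = (0.7250, 0.1612, 0.0636, 0.6666)
p' = p + v·dt = (-2.7200, 1.4660, -2.0000)
v' = v + a·dt = (-0.9480, -1.7320, 0.0620)

p' = (-2.7200, 1.4660, -2.0000)
q' = (0.7250, 0.1612, 0.0636, 0.6666)
v' = (-0.9480, -1.7320, 0.0620)
ω' = (1.3040, -1.4945, 0.7913)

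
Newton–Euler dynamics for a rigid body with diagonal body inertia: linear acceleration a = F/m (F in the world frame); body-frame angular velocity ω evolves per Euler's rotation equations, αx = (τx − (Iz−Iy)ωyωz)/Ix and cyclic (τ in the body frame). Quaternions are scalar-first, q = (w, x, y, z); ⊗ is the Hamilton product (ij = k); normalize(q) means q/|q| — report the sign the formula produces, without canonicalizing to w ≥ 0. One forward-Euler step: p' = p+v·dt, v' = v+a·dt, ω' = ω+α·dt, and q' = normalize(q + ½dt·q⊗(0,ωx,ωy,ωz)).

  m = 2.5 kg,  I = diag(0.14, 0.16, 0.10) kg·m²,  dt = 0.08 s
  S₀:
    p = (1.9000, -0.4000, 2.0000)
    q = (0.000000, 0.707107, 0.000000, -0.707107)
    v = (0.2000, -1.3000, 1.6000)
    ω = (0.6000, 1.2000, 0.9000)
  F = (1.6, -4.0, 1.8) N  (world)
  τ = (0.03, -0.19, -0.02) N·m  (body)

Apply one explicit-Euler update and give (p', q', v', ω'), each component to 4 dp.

α = I⁻¹(τ − ω×Iω) = (0.6771, -1.3225, -0.3440)
ω' = ω + α·dt = (0.6542, 1.0942, 0.8725)
2q̇ = q⊗(0,ω) = (0.2121321, 0.8485284, -1.0606605, 0.8485284)
updated quaternion q' = (0.0085, 0.7395, -0.0423, -0.6718)
p' = p + v·dt = (1.9160, -0.5040, 2.1280)
v + (F/m)dt = (0.2512, -1.4280, 1.6576)

p' = (1.9160, -0.5040, 2.1280)
q' = (0.0085, 0.7395, -0.0423, -0.6718)
v' = (0.2512, -1.4280, 1.6576)
ω' = (0.6542, 1.0942, 0.8725)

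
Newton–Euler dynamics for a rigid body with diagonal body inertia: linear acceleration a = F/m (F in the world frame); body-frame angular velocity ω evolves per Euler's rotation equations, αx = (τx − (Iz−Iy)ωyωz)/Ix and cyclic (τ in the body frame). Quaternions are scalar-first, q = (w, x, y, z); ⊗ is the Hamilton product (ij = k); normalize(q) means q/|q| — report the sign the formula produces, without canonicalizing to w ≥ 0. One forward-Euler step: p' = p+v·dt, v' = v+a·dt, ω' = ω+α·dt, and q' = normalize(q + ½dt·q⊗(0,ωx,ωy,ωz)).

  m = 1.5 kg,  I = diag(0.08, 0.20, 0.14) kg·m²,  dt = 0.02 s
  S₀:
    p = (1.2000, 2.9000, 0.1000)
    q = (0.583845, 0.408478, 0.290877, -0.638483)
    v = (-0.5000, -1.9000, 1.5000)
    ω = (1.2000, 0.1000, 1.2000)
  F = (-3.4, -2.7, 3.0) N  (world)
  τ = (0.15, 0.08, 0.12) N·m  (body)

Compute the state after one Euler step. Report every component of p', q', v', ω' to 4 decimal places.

linear accel F/m = (-2.2667, -1.8000, 2.0000)
new position p' = (1.1900, 2.8620, 0.1300)
v' = v + a·dt = (-0.5453, -1.9360, 1.5400)
ω×(Iω) gyroscopic = (-0.0072, -0.0864, 0.0144)
angular accel α = (1.9650, 0.8320, 0.7543)
ω' = ω + α·dt = (1.2393, 0.1166, 1.2151)
q⊗(0,ω) = (0.2469183, 1.1135147, -1.1979687, 0.3924094)
q' = normalize(q + ½dt·q⊗(0,ω)) = (0.5862, 0.4196, 0.2789, -0.6345)

p' = (1.1900, 2.8620, 0.1300)
q' = (0.5862, 0.4196, 0.2789, -0.6345)
v' = (-0.5453, -1.9360, 1.5400)
ω' = (1.2393, 0.1166, 1.2151)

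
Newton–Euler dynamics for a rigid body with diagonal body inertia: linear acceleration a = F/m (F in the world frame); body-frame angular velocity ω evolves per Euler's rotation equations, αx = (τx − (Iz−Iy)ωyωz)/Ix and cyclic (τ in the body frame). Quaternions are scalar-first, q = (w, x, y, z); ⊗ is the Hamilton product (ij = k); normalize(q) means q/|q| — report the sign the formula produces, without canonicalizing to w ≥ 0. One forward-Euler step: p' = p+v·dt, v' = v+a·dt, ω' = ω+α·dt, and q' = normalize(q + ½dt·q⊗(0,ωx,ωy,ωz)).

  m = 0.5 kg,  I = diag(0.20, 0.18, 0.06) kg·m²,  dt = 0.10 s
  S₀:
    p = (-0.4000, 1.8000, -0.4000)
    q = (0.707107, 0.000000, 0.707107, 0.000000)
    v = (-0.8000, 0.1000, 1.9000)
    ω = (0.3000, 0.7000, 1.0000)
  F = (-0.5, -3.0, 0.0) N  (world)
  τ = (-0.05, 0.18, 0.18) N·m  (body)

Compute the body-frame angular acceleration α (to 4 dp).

precession coupling ω×(Iω) = (-0.0840, 0.0420, -0.0042)
α = I⁻¹(τ − ω×Iω) = (0.1700, 0.7667, 3.0700)

α = (0.1700, 0.7667, 3.0700)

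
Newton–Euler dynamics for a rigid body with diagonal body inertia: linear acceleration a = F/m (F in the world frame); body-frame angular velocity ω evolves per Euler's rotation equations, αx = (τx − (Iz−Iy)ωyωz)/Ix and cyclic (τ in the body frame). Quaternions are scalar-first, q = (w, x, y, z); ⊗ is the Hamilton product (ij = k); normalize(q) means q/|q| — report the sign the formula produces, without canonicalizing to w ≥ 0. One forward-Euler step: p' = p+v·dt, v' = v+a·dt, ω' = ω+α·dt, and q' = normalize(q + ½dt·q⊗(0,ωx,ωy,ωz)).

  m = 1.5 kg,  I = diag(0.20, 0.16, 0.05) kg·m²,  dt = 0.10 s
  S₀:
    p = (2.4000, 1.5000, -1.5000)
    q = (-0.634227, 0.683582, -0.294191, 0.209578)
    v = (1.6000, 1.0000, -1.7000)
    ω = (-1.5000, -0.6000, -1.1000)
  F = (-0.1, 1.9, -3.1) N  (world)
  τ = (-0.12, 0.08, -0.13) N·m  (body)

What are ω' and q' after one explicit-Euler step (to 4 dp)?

ω' = (-1.5237, -0.7047, -1.2880)
q' = (-0.5775, 0.7500, -0.2521, 0.2009)

precession coupling ω×(Iω) = (-0.0726, 0.2475, -0.0360)
angular accel α = (-0.2370, -1.0469, -1.8800)
ω + α·dt = (-1.5237, -0.7047, -1.2880)
q⊗(0,ω) = (1.0793942, 1.4006974, 0.8181094, -0.1537860)
updated quaternion q' = (-0.5775, 0.7500, -0.2521, 0.2009)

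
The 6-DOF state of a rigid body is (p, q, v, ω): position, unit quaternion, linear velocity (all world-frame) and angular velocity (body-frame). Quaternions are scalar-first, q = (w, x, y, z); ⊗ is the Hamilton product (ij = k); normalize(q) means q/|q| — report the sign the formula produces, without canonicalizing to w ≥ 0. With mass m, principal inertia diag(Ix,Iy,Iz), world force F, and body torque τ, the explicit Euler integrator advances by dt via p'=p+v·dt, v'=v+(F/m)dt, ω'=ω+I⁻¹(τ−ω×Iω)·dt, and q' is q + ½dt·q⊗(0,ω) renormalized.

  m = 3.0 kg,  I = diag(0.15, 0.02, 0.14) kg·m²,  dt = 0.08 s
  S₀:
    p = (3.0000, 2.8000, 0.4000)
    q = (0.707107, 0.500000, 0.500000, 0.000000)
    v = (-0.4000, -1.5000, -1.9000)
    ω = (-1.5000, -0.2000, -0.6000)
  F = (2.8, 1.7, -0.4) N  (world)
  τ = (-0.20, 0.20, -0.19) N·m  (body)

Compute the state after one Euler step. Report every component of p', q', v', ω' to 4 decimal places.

ω×(Iω) gyroscopic = (0.0144, 0.0090, -0.0390)
α = I⁻¹(τ − ω×Iω) = (-1.4293, 9.5500, -1.0786)
ω' = ω + α·dt = (-1.6143, 0.5640, -0.6863)
Hamilton product q⊗(0,ω) = (0.8500000, -1.3606605, 0.1585786, 0.2257358)
q' = normalize(q + ½dt·q⊗(0,ω)) = (0.7395, 0.4446, 0.5053, 0.0090)
a = (0.9333, 0.5667, -0.1333)
p' = p + v·dt = (2.9680, 2.6800, 0.2480)
v + (F/m)dt = (-0.3253, -1.4547, -1.9107)

p' = (2.9680, 2.6800, 0.2480)
q' = (0.7395, 0.4446, 0.5053, 0.0090)
v' = (-0.3253, -1.4547, -1.9107)
ω' = (-1.6143, 0.5640, -0.6863)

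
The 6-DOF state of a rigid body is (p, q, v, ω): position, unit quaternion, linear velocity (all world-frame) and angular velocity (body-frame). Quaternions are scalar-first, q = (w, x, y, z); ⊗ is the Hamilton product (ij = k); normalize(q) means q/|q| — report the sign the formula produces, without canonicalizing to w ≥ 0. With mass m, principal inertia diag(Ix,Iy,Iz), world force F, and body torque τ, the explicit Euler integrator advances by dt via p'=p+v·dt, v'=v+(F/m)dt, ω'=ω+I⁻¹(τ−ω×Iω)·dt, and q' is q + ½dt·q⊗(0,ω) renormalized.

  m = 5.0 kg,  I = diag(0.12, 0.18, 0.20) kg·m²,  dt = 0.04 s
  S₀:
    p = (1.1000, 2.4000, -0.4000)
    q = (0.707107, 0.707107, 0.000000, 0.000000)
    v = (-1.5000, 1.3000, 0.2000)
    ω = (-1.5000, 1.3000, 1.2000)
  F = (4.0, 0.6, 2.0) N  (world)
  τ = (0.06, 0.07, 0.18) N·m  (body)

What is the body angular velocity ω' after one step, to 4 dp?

ω×(Iω) gyroscopic = (0.0312, 0.1440, -0.1170)
(τ − ω×Iω)/I = (0.2400, -0.4111, 1.4850)
ω' = ω + α·dt = (-1.4904, 1.2836, 1.2594)

ω' = (-1.4904, 1.2836, 1.2594)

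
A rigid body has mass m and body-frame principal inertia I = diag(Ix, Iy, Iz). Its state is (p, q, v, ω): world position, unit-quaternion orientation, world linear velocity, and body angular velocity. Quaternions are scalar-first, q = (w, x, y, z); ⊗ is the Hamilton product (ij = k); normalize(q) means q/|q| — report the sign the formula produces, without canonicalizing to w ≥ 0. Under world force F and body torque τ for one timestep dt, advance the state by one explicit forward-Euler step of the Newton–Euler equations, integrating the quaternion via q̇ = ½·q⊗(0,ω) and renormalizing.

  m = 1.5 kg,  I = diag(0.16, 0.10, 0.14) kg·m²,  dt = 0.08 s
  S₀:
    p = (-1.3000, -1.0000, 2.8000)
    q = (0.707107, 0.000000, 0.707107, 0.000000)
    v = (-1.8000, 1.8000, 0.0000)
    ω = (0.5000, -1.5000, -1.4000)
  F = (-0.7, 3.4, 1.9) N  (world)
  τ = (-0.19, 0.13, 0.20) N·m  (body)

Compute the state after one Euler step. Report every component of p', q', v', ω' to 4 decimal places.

p' = (-1.4440, -0.8560, 2.8000)
q' = (0.7469, -0.0254, 0.6623, -0.0535)
v' = (-1.8373, 1.9813, 0.1013)
ω' = (0.3630, -1.3848, -1.3114)

angular accel α = (-1.7125, 1.4400, 1.1071)
ω' = ω + α·dt = (0.3630, -1.3848, -1.3114)
Hamilton product q⊗(0,ω) = (1.0606605, -0.6363963, -1.0606605, -1.3435033)
q' = normalize(q + ½dt·q⊗(0,ω)) = (0.7469, -0.0254, 0.6623, -0.0535)
new position p' = (-1.4440, -0.8560, 2.8000)
new velocity v' = (-1.8373, 1.9813, 0.1013)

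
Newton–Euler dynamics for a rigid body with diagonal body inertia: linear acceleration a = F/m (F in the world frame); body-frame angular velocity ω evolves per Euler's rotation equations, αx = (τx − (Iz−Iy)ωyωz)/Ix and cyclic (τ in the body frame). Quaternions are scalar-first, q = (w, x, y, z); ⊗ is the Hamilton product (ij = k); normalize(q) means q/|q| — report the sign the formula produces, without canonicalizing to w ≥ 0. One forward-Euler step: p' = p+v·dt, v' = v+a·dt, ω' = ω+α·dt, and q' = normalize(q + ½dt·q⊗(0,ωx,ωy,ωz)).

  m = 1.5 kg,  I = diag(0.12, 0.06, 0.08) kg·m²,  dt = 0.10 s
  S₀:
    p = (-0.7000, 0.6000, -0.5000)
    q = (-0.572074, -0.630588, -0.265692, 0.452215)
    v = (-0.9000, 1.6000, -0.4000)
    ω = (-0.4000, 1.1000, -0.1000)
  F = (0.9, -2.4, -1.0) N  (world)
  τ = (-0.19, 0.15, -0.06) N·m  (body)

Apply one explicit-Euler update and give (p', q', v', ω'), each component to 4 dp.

a = (0.6000, -1.6000, -0.6667)
new position p' = (-0.7900, 0.7600, -0.5400)
new velocity v' = (-0.8400, 1.4400, -0.4667)
ω×(Iω) gyroscopic = (-0.0022, 0.0016, 0.0264)
angular accel α = (-1.5650, 2.4733, -1.0800)
ω + α·dt = (-0.5565, 1.3473, -0.2080)
q⊗(0,ω) = (0.0852475, -0.2420377, -0.8732262, -0.7427162)
q' = normalize(q + ½dt·q⊗(0,ω)) = (-0.5668, -0.6416, -0.3088, 0.4144)

p' = (-0.7900, 0.7600, -0.5400)
q' = (-0.5668, -0.6416, -0.3088, 0.4144)
v' = (-0.8400, 1.4400, -0.4667)
ω' = (-0.5565, 1.3473, -0.2080)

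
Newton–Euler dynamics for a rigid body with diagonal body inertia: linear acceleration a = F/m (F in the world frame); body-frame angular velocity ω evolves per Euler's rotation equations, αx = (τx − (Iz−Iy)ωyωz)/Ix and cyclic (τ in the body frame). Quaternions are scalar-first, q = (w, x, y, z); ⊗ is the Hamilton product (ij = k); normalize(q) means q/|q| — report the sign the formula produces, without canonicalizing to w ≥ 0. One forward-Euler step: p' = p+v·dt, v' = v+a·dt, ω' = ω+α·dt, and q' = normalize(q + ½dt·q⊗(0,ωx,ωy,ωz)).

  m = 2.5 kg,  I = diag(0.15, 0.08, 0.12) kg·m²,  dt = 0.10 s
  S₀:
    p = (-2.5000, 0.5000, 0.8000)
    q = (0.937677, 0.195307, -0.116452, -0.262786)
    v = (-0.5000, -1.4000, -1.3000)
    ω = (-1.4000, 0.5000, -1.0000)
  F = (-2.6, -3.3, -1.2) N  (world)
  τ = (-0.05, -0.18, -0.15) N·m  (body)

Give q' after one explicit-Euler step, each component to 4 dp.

q⊗(0,ω) = (0.0688698, -1.0649028, 1.0320459, -1.0030563)
q + ½dt·q⊗(0,ω), renormalized = (0.9374, 0.1415, -0.0646, -0.3117)

q' = (0.9374, 0.1415, -0.0646, -0.3117)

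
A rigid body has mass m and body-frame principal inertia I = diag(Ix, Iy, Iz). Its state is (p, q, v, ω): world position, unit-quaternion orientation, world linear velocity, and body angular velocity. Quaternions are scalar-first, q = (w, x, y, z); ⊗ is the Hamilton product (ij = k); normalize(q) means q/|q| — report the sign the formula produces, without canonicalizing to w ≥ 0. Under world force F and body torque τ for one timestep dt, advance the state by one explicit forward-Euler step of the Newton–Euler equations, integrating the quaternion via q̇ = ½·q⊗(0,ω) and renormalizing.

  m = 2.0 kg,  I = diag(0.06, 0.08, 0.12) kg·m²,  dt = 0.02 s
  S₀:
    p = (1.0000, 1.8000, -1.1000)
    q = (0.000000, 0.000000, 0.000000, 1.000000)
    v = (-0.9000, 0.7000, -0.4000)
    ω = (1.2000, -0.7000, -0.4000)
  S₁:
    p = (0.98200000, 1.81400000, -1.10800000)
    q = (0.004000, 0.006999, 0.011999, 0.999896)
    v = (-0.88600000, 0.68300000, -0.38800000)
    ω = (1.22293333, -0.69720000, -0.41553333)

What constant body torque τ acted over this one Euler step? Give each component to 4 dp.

τ = (0.0800, 0.0400, -0.1100)

ω₁ − ω₀ = (0.02293333, 0.00280000, -0.01553333)
gyro term ω₀×Iω₀ = (0.0112, 0.0288, -0.0168)
I·α + gyro = (0.0800, 0.0400, -0.1100)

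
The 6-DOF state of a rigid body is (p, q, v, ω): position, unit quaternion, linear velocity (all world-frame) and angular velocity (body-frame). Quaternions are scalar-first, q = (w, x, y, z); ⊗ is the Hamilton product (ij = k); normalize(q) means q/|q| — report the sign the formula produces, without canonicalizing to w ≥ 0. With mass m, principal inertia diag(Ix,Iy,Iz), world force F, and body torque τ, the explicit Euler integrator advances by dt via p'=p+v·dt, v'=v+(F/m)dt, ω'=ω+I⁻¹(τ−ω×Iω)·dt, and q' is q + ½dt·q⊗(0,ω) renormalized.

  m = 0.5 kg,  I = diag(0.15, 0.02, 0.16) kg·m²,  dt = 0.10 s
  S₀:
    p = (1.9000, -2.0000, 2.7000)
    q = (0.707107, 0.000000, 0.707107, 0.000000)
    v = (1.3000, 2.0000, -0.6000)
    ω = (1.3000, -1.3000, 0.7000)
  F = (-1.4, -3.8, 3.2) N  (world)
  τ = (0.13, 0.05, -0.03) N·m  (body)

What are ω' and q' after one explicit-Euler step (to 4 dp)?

angular accel α = (1.7160, 2.9550, -1.5606)
new body rate ω' = (1.4716, -1.0045, 0.5439)
q⊗(0,ω) = (0.9192391, 1.4142140, -0.9192391, -0.4242642)
updated quaternion q' = (0.7495, 0.0704, 0.6580, -0.0211)

ω' = (1.4716, -1.0045, 0.5439)
q' = (0.7495, 0.0704, 0.6580, -0.0211)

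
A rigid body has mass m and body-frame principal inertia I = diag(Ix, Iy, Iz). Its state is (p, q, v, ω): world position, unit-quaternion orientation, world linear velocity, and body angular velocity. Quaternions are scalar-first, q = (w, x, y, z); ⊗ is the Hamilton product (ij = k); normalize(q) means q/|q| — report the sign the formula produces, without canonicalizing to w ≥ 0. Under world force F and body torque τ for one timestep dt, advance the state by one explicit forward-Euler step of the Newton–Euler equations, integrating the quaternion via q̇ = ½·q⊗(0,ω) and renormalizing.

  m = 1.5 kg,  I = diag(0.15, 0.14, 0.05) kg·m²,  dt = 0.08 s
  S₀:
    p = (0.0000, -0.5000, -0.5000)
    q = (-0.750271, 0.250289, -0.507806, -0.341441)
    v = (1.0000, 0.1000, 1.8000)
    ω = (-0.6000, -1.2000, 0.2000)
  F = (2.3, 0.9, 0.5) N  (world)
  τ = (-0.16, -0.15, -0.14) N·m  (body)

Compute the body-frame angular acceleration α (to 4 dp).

α = (-1.2107, -0.9857, -2.6560)

gyro term ω×Iω = (0.0216, -0.0120, -0.0072)
(τ − ω×Iω)/I = (-1.2107, -0.9857, -2.6560)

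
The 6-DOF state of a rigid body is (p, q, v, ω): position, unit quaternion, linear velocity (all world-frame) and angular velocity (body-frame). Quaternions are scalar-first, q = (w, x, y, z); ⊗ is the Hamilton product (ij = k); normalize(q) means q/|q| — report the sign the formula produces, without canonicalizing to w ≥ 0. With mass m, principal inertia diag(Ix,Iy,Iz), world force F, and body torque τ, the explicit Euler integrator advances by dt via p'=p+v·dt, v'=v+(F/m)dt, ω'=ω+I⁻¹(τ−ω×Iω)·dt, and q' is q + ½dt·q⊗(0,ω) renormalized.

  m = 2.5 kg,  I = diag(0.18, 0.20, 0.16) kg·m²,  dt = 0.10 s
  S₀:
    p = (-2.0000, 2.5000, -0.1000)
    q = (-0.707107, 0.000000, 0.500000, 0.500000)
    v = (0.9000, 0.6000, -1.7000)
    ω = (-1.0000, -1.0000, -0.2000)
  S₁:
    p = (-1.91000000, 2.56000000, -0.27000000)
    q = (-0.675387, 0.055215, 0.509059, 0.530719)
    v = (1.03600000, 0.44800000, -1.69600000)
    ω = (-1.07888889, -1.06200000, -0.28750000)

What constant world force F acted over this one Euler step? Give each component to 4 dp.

velocity change Δv = (0.13600000, -0.15200000, 0.00400000)
applied force F = (3.4000, -3.8000, 0.1000)

F = (3.4000, -3.8000, 0.1000)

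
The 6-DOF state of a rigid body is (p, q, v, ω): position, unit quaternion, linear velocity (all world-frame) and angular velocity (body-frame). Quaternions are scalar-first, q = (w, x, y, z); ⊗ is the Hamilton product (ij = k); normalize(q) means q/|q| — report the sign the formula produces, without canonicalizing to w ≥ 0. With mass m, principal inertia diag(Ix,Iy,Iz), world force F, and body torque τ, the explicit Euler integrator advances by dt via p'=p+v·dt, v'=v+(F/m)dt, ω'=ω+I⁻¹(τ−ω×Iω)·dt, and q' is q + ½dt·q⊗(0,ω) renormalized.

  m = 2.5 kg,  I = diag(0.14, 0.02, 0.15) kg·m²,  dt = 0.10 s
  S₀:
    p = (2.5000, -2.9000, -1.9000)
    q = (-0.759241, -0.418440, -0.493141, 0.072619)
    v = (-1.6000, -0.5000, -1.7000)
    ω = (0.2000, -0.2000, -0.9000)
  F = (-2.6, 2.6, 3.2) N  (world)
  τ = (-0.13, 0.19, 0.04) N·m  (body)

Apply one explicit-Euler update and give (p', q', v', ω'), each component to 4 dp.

p' = (2.3400, -2.9500, -2.0700)
q' = (-0.7559, -0.4027, -0.5031, 0.1158)
v' = (-1.7040, -0.3960, -1.5720)
ω' = (0.0904, 0.7410, -0.8765)

(τ − ω×Iω)/I = (-1.0957, 9.4100, 0.2347)
ω + α·dt = (0.0904, 0.7410, -0.8765)
Hamilton product q⊗(0,ω) = (0.0504169, 0.3065025, -0.2102240, 0.8656331)
updated quaternion q' = (-0.7559, -0.4027, -0.5031, 0.1158)
p + v·dt = (2.3400, -2.9500, -2.0700)
v + (F/m)dt = (-1.7040, -0.3960, -1.5720)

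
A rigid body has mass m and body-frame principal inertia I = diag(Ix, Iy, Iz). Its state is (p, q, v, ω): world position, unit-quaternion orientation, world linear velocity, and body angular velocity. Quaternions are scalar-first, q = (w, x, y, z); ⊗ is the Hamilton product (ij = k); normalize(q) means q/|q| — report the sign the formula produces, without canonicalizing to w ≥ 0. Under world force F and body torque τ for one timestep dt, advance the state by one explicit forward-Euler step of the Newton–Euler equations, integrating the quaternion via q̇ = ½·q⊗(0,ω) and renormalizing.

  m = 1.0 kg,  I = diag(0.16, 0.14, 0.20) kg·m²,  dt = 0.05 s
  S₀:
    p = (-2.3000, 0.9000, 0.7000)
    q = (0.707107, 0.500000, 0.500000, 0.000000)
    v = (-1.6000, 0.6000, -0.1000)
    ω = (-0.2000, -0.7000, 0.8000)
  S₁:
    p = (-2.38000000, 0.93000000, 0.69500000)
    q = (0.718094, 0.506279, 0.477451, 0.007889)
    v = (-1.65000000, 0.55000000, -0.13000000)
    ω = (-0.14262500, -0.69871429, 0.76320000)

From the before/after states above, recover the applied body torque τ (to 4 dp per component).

Δω = ω₁−ω₀ = (0.05737500, 0.00128571, -0.03680000)
gyro term ω₀×Iω₀ = (-0.0336, 0.0064, -0.0028)
I·α + gyro = (0.1500, 0.0100, -0.1500)

τ = (0.1500, 0.0100, -0.1500)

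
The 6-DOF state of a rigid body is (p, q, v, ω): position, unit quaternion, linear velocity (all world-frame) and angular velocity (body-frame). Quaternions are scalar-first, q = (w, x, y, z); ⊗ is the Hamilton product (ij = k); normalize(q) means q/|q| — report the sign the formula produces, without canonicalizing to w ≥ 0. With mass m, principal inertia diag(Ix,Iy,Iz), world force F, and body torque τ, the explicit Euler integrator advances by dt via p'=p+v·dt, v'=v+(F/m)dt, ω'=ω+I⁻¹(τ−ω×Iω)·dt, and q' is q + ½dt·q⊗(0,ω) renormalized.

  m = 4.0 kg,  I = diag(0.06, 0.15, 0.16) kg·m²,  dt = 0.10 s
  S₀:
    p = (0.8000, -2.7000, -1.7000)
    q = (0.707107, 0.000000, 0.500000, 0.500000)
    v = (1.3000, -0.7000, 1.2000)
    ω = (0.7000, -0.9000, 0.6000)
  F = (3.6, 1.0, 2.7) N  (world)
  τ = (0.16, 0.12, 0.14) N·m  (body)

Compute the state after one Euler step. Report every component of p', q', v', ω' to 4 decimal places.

p' = (0.9300, -2.7700, -1.5800)
q' = (0.7131, 0.0621, 0.4847, 0.5027)
v' = (1.3900, -0.6750, 1.2675)
ω' = (0.9757, -0.7920, 0.7229)

ω×(Iω) gyroscopic = (-0.0054, -0.0420, -0.0567)
α = I⁻¹(τ − ω×Iω) = (2.7567, 1.0800, 1.2294)
new body rate ω' = (0.9757, -0.7920, 0.7229)
2q̇ = q⊗(0,ω) = (0.1500000, 1.2449749, -0.2863963, 0.0742642)
q + ½dt·q⊗(0,ω), renormalized = (0.7131, 0.0621, 0.4847, 0.5027)
p' = p + v·dt = (0.9300, -2.7700, -1.5800)
v + (F/m)dt = (1.3900, -0.6750, 1.2675)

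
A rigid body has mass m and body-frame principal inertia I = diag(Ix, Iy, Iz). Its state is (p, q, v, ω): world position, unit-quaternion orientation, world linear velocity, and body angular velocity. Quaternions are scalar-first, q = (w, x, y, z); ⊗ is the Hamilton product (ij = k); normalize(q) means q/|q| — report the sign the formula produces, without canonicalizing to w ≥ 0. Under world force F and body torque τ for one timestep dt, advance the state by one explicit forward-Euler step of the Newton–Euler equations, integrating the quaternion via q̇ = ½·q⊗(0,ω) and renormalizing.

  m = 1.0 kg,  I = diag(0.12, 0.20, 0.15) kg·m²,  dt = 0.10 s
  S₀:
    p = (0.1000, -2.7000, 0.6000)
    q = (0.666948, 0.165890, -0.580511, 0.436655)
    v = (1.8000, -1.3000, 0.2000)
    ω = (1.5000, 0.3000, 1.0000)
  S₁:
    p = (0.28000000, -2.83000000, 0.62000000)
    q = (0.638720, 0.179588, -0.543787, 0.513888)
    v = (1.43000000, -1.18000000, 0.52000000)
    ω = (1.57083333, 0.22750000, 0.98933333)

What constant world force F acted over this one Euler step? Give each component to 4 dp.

F = (-3.7000, 1.2000, 3.2000)

v₁ − v₀ = (-0.37000000, 0.12000000, 0.32000000)
F = m·Δv/dt = (-3.7000, 1.2000, 3.2000)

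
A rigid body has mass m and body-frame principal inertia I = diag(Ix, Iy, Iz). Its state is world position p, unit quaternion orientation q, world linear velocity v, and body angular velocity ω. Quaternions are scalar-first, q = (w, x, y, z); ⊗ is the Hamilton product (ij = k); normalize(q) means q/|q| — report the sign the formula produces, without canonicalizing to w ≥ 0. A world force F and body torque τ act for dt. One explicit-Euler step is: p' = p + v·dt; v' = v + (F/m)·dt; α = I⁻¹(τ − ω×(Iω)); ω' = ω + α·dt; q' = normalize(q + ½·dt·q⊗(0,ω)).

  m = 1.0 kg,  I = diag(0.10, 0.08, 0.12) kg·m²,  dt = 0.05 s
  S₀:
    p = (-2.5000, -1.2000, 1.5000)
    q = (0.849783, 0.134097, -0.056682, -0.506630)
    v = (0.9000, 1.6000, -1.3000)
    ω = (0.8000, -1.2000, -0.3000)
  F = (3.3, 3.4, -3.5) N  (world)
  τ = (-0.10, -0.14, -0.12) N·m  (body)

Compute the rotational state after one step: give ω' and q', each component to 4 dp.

(τ − ω×Iω)/I = (-1.1440, -1.8100, -1.1600)
ω + α·dt = (0.7428, -1.2905, -0.3580)
Hamilton product q⊗(0,ω) = (-0.3272850, 0.0888750, -1.3848145, -0.3705057)
q + ½dt·q⊗(0,ω), renormalized = (0.8410, 0.1362, -0.0912, -0.5155)

ω' = (0.7428, -1.2905, -0.3580)
q' = (0.8410, 0.1362, -0.0912, -0.5155)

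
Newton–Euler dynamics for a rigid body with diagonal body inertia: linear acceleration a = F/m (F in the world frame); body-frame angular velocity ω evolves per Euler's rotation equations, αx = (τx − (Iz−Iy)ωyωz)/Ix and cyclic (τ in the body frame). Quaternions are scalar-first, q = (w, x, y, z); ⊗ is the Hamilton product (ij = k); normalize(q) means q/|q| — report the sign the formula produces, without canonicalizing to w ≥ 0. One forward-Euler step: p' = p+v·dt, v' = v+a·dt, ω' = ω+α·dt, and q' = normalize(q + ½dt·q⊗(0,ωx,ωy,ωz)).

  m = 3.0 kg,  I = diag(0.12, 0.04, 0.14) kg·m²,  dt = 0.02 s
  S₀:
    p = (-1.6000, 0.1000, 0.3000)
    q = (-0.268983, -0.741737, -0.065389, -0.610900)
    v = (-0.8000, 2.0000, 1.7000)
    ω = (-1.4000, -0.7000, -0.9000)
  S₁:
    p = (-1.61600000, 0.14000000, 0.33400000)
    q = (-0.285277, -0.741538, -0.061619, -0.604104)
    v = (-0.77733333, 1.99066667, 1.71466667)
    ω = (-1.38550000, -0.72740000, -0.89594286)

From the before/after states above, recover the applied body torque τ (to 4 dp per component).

ω₁ − ω₀ = (0.01450000, -0.02740000, 0.00405714)
applied torque τ = (0.1500, -0.0800, -0.0500)

τ = (0.1500, -0.0800, -0.0500)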